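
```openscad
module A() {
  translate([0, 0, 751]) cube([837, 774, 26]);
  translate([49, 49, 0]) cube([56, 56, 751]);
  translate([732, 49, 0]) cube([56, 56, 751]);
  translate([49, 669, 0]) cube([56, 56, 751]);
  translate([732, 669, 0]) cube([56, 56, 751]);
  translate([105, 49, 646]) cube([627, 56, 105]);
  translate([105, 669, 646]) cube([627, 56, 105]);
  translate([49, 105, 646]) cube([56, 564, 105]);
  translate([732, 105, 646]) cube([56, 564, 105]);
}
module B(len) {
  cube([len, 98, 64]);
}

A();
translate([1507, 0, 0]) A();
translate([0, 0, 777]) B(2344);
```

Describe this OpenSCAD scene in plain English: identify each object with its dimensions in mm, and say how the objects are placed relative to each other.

A is a table with a 837×774 mm rectangular top, 26 mm thick, top surface at z = 777 mm, supported by four 56×56 mm square legs, each inset 49 mm from the nearest pair of top edges, running from the floor. Four apron rails, 56 mm thick and 105 mm tall, run between adjacent legs with their top edges flush with the underside of the top and their outer faces flush with the legs' outer faces.

B is a rectangular beam 2344 mm long (x), 98 mm deep (y), 64 mm thick (z).

The beam spans the tops of two tables placed 670 mm apart, resting at z = 777 mm.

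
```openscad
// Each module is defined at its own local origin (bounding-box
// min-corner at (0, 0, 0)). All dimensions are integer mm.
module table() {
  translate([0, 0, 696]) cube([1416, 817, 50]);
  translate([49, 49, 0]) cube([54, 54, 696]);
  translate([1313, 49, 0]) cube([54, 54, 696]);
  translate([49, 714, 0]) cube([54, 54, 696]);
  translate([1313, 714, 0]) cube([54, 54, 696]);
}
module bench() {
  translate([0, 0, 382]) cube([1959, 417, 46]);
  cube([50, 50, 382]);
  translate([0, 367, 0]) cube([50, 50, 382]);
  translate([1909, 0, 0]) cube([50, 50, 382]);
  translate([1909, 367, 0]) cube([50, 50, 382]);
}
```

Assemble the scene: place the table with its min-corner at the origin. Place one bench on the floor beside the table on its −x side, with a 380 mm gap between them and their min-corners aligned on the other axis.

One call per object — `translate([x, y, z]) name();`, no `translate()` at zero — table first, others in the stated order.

table();
translate([-2339, 0, 0]) bench();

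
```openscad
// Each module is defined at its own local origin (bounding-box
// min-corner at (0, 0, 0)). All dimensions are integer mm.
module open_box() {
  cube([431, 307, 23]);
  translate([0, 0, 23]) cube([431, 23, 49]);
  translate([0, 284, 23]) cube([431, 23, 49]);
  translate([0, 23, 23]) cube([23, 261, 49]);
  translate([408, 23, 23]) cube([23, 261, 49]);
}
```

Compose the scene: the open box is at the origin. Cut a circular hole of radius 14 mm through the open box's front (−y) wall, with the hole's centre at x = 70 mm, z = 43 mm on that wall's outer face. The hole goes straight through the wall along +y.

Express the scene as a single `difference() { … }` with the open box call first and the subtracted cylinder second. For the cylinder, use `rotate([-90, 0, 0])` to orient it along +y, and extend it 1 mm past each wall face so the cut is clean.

difference() {
  open_box();
  translate([70, -1, 43]) rotate([-90, 0, 0]) cylinder(h = 25, r = 14);
}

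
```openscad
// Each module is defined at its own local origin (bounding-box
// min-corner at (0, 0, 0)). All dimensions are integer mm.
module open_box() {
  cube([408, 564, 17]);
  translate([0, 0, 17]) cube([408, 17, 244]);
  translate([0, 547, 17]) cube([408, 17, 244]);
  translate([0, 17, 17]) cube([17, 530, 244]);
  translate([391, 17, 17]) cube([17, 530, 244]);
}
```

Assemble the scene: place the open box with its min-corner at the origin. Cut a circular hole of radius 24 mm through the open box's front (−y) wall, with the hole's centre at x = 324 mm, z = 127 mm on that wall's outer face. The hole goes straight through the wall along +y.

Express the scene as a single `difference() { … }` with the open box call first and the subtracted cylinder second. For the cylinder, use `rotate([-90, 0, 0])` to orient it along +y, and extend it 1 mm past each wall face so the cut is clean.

difference() {
  open_box();
  translate([324, -1, 127]) rotate([-90, 0, 0]) cylinder(h = 19, r = 24);
}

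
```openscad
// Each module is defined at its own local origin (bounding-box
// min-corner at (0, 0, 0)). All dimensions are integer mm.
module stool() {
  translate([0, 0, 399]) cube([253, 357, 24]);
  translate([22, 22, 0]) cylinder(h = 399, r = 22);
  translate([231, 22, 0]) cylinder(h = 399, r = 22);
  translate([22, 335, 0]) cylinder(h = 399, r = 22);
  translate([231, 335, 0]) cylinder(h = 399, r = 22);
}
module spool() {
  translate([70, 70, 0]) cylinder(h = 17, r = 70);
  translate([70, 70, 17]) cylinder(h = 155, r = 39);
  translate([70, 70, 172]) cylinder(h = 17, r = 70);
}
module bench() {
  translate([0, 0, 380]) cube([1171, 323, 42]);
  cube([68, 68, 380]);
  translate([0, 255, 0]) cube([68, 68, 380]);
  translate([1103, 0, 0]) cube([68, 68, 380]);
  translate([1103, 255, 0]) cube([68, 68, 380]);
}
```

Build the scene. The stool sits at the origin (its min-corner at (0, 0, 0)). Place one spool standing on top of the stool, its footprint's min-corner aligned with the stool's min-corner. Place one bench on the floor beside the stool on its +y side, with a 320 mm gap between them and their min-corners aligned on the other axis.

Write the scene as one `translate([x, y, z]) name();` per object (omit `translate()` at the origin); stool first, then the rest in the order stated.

stool();
translate([0, 0, 423]) spool();
translate([0, 677, 0]) bench();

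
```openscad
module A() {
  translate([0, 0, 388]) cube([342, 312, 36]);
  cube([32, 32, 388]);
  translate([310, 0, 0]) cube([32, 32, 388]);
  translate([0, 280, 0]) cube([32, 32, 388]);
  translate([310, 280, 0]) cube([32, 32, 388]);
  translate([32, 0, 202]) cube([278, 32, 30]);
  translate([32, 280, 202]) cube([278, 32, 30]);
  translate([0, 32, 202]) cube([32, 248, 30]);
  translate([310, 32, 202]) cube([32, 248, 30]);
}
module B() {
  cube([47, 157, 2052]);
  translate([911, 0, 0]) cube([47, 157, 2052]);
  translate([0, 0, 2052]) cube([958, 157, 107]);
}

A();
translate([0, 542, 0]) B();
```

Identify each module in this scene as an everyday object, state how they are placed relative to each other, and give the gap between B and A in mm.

A is a stool. B is a door frame. The door frame is on the floor beside the stool on its +y side. The gap between the door frame and the stool is 230 mm.

The door frame's nearest face is 230 mm from the stool's +y face.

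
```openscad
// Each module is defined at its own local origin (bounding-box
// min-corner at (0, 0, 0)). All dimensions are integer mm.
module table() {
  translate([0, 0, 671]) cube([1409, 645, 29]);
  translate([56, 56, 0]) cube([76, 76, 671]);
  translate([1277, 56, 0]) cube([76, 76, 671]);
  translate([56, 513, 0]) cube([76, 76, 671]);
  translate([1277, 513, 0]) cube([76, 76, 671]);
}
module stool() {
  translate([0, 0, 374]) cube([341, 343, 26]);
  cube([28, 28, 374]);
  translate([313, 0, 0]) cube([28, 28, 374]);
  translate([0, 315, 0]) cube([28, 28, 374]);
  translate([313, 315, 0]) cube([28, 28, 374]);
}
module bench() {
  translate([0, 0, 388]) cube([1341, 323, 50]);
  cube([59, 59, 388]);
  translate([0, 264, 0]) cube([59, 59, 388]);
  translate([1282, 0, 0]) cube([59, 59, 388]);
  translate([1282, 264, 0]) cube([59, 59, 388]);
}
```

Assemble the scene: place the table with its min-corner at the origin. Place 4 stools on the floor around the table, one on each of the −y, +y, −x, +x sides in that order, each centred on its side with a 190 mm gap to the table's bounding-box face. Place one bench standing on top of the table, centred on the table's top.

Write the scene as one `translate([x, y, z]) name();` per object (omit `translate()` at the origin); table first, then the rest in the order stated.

table();
translate([534, -533, 0]) stool();
translate([534, 835, 0]) stool();
translate([-531, 151, 0]) stool();
translate([1599, 151, 0]) stool();
translate([34, 161, 700]) bench();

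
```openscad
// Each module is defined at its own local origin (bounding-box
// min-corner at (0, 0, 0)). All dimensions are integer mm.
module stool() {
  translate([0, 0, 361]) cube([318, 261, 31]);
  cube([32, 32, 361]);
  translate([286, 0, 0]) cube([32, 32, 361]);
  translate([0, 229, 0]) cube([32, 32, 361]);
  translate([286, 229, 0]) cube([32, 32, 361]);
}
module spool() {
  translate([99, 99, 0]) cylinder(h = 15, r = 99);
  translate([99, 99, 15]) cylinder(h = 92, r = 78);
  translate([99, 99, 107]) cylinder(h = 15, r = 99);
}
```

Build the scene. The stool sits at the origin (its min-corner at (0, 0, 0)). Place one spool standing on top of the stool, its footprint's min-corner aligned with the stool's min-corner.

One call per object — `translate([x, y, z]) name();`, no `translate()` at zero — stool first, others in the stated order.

stool();
translate([0, 0, 392]) spool();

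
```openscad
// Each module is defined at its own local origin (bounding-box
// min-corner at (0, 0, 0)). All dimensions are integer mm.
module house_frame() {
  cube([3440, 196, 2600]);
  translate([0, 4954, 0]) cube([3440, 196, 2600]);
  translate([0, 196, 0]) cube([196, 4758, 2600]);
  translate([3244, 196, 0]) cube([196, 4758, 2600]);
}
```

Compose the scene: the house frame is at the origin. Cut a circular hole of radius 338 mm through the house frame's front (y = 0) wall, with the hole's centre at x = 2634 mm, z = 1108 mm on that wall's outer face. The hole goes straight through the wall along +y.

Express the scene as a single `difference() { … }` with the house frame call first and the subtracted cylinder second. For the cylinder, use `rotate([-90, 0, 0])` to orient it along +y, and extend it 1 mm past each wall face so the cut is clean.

difference() {
  house_frame();
  translate([2634, -1, 1108]) rotate([-90, 0, 0]) cylinder(h = 198, r = 338);
}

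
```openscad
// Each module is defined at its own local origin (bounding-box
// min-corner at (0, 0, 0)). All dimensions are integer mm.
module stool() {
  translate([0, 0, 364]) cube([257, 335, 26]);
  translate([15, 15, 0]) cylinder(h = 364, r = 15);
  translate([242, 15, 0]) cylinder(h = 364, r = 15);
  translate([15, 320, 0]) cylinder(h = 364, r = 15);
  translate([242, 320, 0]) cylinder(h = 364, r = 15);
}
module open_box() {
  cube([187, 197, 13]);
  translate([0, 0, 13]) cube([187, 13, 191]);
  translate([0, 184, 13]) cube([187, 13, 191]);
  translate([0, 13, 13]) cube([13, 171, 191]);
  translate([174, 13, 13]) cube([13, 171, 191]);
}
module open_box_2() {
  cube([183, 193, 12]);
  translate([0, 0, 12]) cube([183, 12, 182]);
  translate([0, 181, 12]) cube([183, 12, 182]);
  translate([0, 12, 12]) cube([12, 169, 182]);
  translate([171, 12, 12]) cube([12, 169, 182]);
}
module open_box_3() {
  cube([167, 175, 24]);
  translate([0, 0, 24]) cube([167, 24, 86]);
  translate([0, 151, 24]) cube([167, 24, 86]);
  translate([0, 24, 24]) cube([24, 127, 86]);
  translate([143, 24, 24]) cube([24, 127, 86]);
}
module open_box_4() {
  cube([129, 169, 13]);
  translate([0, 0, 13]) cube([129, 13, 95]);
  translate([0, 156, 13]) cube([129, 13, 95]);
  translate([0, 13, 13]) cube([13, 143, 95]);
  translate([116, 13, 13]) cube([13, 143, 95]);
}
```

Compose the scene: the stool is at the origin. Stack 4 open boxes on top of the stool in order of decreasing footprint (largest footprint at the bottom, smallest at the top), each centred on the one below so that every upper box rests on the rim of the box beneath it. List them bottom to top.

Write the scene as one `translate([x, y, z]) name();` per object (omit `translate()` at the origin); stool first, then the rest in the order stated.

stool();
translate([35, 69, 390]) open_box();
translate([37, 71, 594]) open_box_2();
translate([45, 80, 788]) open_box_3();
translate([64, 83, 898]) open_box_4();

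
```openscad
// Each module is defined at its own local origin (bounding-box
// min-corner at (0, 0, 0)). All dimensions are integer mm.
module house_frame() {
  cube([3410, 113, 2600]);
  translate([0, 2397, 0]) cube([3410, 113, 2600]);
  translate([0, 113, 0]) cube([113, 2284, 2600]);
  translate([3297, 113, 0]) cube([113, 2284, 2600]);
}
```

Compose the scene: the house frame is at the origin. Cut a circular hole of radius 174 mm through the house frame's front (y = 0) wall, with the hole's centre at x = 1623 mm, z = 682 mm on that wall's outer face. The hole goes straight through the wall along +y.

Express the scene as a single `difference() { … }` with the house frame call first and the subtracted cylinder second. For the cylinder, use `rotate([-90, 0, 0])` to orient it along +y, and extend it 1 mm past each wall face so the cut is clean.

difference() {
  house_frame();
  translate([1623, -1, 682]) rotate([-90, 0, 0]) cylinder(h = 115, r = 174);
}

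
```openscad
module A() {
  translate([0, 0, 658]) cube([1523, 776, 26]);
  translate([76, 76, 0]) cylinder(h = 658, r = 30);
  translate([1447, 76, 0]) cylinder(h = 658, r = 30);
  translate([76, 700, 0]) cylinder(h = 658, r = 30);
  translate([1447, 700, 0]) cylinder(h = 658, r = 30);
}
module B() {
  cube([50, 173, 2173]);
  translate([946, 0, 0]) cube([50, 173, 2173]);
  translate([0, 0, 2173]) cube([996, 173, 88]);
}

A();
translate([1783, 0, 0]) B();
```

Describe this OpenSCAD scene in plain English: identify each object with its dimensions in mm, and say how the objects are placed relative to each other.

A is a table: top 1523 mm (x) × 776 mm (y), 26 mm thick, upper face at z = 684 mm, on four round legs of 60 mm diameter, each leg's bounding box inset 46 mm from the nearest pair of top edges, running from z = 0 to the bottom of the top.

B is a door frame. The clear opening is 896 mm wide and 2173 mm high. Two 50 mm wide jambs, 173 mm deep, stand either side of the opening from the floor to the top of the opening. A 88 mm thick head sits across the top of both jambs, spanning the full outside width of the frame.

The door frame is on the floor beside the table on its +x side.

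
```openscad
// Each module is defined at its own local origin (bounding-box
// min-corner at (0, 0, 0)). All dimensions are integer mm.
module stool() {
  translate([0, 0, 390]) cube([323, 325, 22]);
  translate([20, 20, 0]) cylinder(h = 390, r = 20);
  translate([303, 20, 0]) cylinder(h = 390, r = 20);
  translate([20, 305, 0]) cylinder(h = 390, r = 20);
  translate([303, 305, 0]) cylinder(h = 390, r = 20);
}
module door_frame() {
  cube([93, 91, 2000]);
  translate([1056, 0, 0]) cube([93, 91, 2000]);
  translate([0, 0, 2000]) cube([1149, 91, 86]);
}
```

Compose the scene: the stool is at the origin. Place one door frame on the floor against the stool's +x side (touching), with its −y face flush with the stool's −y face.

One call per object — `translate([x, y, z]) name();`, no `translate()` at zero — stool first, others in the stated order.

stool();
translate([323, 0, 0]) door_frame();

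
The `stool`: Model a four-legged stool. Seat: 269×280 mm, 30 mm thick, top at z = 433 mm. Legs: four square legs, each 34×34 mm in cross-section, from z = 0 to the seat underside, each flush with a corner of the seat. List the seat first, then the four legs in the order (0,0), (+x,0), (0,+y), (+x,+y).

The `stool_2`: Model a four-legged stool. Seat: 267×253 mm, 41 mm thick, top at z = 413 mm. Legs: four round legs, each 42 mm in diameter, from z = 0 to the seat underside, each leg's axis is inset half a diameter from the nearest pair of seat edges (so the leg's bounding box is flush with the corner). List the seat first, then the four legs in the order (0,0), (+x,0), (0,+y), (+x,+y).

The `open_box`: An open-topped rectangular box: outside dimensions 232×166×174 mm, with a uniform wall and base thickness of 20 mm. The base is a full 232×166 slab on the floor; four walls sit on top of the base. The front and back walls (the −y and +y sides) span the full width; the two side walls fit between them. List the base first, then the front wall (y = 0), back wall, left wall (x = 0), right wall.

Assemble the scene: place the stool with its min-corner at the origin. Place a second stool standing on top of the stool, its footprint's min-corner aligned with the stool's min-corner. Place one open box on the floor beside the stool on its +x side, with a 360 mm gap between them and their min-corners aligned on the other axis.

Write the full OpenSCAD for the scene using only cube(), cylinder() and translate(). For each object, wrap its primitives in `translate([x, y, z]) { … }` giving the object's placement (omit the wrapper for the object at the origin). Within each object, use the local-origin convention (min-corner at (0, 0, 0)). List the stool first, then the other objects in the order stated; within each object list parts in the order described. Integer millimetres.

translate([0, 0, 403]) cube([269, 280, 30]);
cube([34, 34, 403]);
translate([235, 0, 0]) cube([34, 34, 403]);
translate([0, 246, 0]) cube([34, 34, 403]);
translate([235, 246, 0]) cube([34, 34, 403]);
translate([0, 0, 433]) {
  translate([0, 0, 372]) cube([267, 253, 41]);
  translate([21, 21, 0]) cylinder(h = 372, r = 21);
  translate([246, 21, 0]) cylinder(h = 372, r = 21);
  translate([21, 232, 0]) cylinder(h = 372, r = 21);
  translate([246, 232, 0]) cylinder(h = 372, r = 21);
}
translate([629, 0, 0]) {
  cube([232, 166, 20]);
  translate([0, 0, 20]) cube([232, 20, 154]);
  translate([0, 146, 20]) cube([232, 20, 154]);
  translate([0, 20, 20]) cube([20, 126, 154]);
  translate([212, 20, 20]) cube([20, 126, 154]);
}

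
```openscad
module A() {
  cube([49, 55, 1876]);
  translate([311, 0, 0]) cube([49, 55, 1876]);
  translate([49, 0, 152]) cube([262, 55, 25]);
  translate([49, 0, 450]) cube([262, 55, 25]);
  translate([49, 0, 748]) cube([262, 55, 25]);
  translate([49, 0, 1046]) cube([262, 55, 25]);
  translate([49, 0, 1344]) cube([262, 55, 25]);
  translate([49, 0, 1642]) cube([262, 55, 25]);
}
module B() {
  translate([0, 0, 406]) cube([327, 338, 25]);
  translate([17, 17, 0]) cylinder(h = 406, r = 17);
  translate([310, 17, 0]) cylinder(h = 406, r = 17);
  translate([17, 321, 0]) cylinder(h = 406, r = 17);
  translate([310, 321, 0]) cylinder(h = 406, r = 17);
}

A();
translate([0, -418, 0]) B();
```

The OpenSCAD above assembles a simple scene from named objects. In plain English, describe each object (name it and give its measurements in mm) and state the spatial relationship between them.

A is a straight ladder. Two 49×55 mm vertical rails, 1876 mm tall, stand 360 mm apart (outside-to-outside) with their front faces coplanar on the −y side. 6 rungs, each 55 mm deep and 25 mm tall, span between the inner faces of the rails, front faces flush with the rails. The lowest rung's underside is at z = 152 mm and rungs are spaced 298 mm apart (underside to underside).

B is a simple wooden stool: a rectangular seat 327 mm (x) by 338 mm (y), 25 mm thick, top face at z = 431 mm, on four round legs, each 34 mm in diameter. The legs rest on z = 0, each leg's axis is inset half a diameter from the nearest pair of seat edges (so the leg's bounding box is flush with the corner).

The stool is on the floor beside the ladder on its −y side.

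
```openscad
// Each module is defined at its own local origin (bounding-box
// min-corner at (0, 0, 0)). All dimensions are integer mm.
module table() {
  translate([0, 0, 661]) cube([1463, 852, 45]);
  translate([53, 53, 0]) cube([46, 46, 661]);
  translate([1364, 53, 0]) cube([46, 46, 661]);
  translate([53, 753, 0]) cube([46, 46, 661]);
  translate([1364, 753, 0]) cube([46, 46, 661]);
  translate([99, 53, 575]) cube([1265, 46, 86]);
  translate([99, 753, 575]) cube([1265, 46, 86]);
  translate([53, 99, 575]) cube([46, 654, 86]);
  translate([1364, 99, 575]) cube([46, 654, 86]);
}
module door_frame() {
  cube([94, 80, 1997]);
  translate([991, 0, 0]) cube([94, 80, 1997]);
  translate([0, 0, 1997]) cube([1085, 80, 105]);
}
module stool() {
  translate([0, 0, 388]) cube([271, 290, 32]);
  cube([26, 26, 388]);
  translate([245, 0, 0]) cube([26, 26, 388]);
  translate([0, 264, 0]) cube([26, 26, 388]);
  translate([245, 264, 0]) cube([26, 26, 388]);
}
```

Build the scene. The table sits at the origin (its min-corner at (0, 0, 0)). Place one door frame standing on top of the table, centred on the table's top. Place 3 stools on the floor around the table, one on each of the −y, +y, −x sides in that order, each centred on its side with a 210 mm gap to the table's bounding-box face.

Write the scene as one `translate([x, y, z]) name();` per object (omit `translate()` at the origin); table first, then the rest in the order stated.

table();
translate([189, 386, 706]) door_frame();
translate([596, -500, 0]) stool();
translate([596, 1062, 0]) stool();
translate([-481, 281, 0]) stool();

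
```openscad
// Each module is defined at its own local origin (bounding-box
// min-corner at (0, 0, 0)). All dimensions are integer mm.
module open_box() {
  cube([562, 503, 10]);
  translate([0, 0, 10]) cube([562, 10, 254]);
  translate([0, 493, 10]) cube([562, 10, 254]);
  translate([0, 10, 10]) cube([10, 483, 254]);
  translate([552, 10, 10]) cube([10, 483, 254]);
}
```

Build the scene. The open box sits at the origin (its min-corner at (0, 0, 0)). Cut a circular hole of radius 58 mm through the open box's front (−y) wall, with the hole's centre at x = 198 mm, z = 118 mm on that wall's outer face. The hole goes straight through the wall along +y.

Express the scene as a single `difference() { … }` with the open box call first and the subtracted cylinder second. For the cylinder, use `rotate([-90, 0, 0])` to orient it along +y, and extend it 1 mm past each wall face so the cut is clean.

difference() {
  open_box();
  translate([198, -1, 118]) rotate([-90, 0, 0]) cylinder(h = 12, r = 58);
}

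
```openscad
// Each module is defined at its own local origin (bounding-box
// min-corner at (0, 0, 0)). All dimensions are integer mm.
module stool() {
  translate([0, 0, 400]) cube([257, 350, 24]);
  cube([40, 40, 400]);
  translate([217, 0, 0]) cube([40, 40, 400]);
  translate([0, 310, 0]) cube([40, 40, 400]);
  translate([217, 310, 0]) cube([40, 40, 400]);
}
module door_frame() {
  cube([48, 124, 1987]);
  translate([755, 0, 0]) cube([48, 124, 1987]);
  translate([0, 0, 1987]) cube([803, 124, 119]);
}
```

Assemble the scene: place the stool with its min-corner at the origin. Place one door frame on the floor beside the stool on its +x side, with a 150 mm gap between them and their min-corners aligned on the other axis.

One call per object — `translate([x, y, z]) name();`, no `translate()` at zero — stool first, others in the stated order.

stool();
translate([407, 0, 0]) door_frame();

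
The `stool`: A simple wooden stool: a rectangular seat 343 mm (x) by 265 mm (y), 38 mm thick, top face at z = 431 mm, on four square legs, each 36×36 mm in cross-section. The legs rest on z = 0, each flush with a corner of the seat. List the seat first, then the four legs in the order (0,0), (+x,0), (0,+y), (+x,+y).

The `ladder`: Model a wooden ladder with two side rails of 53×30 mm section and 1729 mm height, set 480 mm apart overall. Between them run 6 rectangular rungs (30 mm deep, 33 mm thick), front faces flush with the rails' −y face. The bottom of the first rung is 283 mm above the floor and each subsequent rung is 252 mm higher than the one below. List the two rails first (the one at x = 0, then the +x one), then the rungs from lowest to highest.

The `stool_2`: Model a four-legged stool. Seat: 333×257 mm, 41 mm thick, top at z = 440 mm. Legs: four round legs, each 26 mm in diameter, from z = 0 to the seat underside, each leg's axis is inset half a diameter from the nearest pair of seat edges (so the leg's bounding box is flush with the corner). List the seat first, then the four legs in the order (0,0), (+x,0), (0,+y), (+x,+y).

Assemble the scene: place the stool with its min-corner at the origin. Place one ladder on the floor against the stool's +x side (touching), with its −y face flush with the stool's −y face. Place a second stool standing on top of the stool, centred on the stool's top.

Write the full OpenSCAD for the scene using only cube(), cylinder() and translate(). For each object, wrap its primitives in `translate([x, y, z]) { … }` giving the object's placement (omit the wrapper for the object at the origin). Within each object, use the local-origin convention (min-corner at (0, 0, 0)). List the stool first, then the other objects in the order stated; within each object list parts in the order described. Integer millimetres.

translate([0, 0, 393]) cube([343, 265, 38]);
cube([36, 36, 393]);
translate([307, 0, 0]) cube([36, 36, 393]);
translate([0, 229, 0]) cube([36, 36, 393]);
translate([307, 229, 0]) cube([36, 36, 393]);
translate([343, 0, 0]) {
  cube([53, 30, 1729]);
  translate([427, 0, 0]) cube([53, 30, 1729]);
  translate([53, 0, 283]) cube([374, 30, 33]);
  translate([53, 0, 535]) cube([374, 30, 33]);
  translate([53, 0, 787]) cube([374, 30, 33]);
  translate([53, 0, 1039]) cube([374, 30, 33]);
  translate([53, 0, 1291]) cube([374, 30, 33]);
  translate([53, 0, 1543]) cube([374, 30, 33]);
}
translate([5, 4, 431]) {
  translate([0, 0, 399]) cube([333, 257, 41]);
  translate([13, 13, 0]) cylinder(h = 399, r = 13);
  translate([320, 13, 0]) cylinder(h = 399, r = 13);
  translate([13, 244, 0]) cylinder(h = 399, r = 13);
  translate([320, 244, 0]) cylinder(h = 399, r = 13);
}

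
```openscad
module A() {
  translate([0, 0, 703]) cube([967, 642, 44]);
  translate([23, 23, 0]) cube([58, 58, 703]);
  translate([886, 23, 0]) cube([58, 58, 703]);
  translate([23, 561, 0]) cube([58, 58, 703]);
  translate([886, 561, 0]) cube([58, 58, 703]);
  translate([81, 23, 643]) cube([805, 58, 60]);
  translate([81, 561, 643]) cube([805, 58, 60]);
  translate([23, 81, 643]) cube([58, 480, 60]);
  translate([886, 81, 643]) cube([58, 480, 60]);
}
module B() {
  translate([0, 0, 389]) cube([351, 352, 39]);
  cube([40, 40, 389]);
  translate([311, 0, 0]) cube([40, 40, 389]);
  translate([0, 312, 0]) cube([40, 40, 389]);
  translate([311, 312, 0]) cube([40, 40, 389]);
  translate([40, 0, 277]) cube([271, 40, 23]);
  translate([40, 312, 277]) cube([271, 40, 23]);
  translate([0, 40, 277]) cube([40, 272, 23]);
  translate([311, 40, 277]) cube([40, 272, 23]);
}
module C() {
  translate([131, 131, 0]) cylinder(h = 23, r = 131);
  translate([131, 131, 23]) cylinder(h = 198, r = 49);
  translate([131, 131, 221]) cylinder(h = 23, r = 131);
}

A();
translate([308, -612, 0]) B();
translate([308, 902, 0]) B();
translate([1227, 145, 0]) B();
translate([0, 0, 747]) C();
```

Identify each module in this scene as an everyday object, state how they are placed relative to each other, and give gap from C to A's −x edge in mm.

A is a table. B is a stool. C is a spool. Three stools sit around the table at the −y, +y, +x sides. The spool is on top of the table. The gap from the spool to the table's −x edge is 0 mm.

The spool's min-x is at 0; the table's min-x is 0; gap = 0 mm.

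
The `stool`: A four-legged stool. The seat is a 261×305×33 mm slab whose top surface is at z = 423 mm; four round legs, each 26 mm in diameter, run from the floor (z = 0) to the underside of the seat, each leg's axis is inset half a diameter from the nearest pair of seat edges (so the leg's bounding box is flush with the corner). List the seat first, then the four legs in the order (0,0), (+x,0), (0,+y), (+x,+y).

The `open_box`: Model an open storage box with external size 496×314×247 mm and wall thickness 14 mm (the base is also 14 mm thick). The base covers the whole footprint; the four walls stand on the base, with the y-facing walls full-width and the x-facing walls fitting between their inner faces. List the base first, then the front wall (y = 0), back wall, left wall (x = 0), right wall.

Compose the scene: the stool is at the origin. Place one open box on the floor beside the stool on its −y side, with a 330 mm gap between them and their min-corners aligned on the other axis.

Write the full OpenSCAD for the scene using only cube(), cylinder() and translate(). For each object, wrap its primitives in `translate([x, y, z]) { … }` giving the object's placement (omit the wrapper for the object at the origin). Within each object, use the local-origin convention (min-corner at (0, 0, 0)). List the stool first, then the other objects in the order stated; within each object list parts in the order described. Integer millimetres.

translate([0, 0, 390]) cube([261, 305, 33]);
translate([13, 13, 0]) cylinder(h = 390, r = 13);
translate([248, 13, 0]) cylinder(h = 390, r = 13);
translate([13, 292, 0]) cylinder(h = 390, r = 13);
translate([248, 292, 0]) cylinder(h = 390, r = 13);
translate([0, -644, 0]) {
  cube([496, 314, 14]);
  translate([0, 0, 14]) cube([496, 14, 233]);
  translate([0, 300, 14]) cube([496, 14, 233]);
  translate([0, 14, 14]) cube([14, 286, 233]);
  translate([482, 14, 14]) cube([14, 286, 233]);
}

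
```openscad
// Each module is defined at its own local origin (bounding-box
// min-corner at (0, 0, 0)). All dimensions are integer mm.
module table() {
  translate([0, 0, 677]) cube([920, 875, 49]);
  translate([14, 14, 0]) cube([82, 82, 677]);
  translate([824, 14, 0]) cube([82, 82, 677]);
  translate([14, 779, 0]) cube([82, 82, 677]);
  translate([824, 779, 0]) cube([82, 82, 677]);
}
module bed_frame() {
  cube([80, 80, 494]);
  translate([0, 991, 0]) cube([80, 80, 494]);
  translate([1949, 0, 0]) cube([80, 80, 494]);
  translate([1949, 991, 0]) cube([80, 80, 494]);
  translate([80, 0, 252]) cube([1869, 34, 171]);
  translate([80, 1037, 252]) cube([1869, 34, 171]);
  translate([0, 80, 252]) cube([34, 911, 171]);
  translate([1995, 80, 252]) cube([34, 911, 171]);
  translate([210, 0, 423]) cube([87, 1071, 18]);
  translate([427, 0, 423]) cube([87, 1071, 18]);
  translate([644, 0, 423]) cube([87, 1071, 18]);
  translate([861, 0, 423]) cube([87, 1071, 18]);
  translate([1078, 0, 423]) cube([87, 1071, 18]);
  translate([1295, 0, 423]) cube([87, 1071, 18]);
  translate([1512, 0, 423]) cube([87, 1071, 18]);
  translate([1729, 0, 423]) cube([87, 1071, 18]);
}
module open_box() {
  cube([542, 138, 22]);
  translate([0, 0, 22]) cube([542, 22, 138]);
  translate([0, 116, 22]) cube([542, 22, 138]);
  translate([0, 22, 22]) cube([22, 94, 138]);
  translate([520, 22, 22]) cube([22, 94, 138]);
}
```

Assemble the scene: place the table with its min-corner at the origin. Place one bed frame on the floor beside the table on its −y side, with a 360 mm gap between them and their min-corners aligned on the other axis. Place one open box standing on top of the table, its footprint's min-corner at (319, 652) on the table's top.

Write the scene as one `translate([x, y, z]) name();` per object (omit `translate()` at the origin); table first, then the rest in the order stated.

table();
translate([0, -1431, 0]) bed_frame();
translate([319, 652, 726]) open_box();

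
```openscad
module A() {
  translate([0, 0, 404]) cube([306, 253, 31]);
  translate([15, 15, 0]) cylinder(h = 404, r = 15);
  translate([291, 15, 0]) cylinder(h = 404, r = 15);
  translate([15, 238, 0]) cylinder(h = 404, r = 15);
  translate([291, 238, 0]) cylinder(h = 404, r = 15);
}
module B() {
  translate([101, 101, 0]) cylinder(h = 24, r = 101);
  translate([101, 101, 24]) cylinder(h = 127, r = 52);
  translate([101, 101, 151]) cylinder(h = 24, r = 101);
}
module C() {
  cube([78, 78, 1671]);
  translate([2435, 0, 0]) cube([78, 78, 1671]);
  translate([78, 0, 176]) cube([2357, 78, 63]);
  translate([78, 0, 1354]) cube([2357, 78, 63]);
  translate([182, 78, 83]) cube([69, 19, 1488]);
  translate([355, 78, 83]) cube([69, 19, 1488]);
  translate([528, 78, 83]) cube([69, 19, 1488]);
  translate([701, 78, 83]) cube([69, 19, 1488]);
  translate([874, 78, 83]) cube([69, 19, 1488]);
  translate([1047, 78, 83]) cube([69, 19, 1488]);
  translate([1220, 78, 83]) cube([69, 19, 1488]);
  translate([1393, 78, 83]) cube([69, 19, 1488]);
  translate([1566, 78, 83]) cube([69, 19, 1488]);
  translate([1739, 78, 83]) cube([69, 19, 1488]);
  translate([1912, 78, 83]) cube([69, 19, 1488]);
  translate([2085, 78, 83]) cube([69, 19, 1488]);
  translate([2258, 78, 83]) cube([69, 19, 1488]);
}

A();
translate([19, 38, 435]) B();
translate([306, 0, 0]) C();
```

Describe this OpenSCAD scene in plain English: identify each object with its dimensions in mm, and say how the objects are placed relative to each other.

A is a simple wooden stool: a rectangular seat 306 mm (x) by 253 mm (y), 31 mm thick, top face at z = 435 mm, on four round legs, each 30 mm in diameter. The legs rest on z = 0, each leg's axis is inset half a diameter from the nearest pair of seat edges (so the leg's bounding box is flush with the corner).

B is a spool: two coaxial disc flanges of radius 101 mm and thickness 24 mm, joined by a core cylinder of radius 52 mm and height 127 mm. The lower flange rests on z = 0 and the three cylinders share a vertical axis.

C is a fence section. Two 78×78 mm posts, 1671 mm tall, stand on the floor with a clear span of 2357 mm between their inner faces. Two horizontal rails of 78×63 mm section span the gap between the posts with their undersides at z = 176 mm and z = 1354 mm, flush with the posts' −y face. 13 pickets, each 69 mm wide, 19 mm thick and 1488 mm tall, are fixed to the +y face of the rails with their bottoms at z = 83 mm, evenly spaced across the span with equal gaps (rounded down to the nearest mm) at the −x end and between each pair — any rounding remainder accumulates at the +x end.

The spool is on top of the stool. The fence section is against the stool's +x side, with their −y faces flush.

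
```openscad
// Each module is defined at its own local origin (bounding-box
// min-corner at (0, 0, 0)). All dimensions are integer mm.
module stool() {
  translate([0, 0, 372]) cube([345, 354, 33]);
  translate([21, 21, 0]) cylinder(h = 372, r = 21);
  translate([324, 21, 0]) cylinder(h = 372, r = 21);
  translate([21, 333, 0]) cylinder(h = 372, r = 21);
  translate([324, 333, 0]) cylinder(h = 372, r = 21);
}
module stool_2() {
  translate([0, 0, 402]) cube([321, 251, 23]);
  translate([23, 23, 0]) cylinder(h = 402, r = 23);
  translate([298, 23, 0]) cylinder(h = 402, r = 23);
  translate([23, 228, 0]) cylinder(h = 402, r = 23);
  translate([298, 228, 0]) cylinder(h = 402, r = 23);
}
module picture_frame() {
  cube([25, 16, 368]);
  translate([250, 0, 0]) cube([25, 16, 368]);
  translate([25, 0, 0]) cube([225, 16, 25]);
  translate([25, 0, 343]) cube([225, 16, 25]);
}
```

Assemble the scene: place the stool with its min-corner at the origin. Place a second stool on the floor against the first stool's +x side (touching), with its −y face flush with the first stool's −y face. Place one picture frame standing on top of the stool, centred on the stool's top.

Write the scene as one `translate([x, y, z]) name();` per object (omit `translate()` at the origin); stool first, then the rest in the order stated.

stool();
translate([345, 0, 0]) stool_2();
translate([35, 169, 405]) picture_frame();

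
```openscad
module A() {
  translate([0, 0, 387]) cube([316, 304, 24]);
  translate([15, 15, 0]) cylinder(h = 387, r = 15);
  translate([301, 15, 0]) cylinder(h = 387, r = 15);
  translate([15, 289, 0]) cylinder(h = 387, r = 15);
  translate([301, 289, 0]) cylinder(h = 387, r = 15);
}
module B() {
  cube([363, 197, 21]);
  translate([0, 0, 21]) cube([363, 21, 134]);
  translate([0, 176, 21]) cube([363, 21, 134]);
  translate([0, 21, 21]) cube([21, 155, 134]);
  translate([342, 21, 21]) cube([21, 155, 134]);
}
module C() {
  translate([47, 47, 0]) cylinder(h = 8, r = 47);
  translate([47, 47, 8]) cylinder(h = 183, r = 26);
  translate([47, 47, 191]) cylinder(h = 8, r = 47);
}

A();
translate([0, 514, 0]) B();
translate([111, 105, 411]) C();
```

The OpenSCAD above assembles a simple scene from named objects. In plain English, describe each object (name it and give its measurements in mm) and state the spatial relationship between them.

A is a four-legged stool. The seat is a 316×304×24 mm slab whose top surface is at z = 411 mm; four round legs, each 30 mm in diameter, run from the floor (z = 0) to the underside of the seat, each leg's axis is inset half a diameter from the nearest pair of seat edges (so the leg's bounding box is flush with the corner).

B is an open storage box with external size 363×197×155 mm and wall thickness 21 mm (the base is also 21 mm thick). The base covers the whole footprint; the four walls stand on the base, with the y-facing walls full-width and the x-facing walls fitting between their inner faces.

C is a spool: two coaxial disc flanges of radius 47 mm and thickness 8 mm, joined by a core cylinder of radius 26 mm and height 183 mm. The lower flange rests on z = 0 and the three cylinders share a vertical axis.

The open box is on the floor beside the stool on its +y side. The spool is on top of the stool, centred.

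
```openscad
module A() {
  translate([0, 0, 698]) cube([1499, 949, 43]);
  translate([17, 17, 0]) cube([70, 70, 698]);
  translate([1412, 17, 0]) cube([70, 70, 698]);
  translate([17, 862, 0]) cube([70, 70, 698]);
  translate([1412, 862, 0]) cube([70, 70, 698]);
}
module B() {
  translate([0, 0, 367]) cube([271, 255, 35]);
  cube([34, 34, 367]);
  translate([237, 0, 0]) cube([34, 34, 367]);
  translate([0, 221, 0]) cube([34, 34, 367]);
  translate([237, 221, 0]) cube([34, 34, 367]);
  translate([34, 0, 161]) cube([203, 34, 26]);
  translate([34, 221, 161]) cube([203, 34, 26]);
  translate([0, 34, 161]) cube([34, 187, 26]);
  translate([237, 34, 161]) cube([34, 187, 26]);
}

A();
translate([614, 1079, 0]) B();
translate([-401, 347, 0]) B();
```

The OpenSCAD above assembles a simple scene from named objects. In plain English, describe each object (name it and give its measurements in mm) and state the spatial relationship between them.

A is a table: top 1499 mm (x) × 949 mm (y), 43 mm thick, upper face at z = 741 mm, on four 70×70 mm square legs, each inset 17 mm from the nearest pair of top edges, running from z = 0 to the bottom of the top.

B is a four-legged stool. The seat is a 271×255×35 mm slab whose top surface is at z = 402 mm; four square legs, each 34×34 mm in cross-section, run from the floor (z = 0) to the underside of the seat, each flush with a corner of the seat. Four stretchers, 34 mm wide and 26 mm tall, connect adjacent legs with their undersides at z = 161 mm, each running between the inner faces of the legs it joins and aligned with the legs' outer faces on the other axis.

Two stools sit around the table at the +y, −x sides.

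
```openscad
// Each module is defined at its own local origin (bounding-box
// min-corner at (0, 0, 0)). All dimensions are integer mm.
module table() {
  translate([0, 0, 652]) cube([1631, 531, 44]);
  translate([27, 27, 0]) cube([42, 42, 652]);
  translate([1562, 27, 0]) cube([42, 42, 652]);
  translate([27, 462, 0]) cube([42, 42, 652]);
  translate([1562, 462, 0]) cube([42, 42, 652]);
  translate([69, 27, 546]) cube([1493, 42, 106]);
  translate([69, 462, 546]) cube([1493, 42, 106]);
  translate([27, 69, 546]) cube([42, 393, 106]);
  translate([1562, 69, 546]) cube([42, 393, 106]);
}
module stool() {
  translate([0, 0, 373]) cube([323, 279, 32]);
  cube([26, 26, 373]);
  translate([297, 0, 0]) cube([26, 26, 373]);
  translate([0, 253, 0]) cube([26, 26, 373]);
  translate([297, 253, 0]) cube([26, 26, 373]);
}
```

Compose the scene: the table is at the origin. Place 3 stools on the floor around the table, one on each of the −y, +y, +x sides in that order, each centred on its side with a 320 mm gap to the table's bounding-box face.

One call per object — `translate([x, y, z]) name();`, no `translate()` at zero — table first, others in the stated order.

table();
translate([654, -599, 0]) stool();
translate([654, 851, 0]) stool();
translate([1951, 126, 0]) stool();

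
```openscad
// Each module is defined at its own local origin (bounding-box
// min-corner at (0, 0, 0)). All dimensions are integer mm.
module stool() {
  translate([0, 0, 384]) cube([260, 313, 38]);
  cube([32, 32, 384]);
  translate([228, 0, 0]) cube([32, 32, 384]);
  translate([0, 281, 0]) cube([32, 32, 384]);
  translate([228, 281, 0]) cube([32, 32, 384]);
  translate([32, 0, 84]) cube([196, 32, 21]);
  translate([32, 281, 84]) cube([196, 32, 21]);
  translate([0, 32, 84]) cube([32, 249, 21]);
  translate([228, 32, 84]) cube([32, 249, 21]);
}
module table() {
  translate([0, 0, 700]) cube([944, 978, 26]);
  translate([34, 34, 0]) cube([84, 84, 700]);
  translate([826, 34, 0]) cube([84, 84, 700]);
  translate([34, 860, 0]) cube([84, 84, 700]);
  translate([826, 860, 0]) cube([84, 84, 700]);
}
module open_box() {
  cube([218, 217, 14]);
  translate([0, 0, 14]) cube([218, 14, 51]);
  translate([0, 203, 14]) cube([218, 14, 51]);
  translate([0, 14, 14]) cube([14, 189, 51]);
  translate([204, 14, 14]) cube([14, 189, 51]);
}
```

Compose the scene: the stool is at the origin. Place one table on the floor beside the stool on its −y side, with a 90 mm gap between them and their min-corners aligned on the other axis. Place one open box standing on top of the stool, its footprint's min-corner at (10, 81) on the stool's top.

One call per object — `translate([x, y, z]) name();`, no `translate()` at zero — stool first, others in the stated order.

stool();
translate([0, -1068, 0]) table();
translate([10, 81, 422]) open_box();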